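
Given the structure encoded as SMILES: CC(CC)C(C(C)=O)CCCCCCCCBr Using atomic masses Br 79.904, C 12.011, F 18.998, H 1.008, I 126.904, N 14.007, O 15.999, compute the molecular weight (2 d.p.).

305.30 g/mol

First, the molecular formula is C15H29BrO (counting implicit H from valence).
  Br: 1 × 79.904 = 79.904
  C: 15 × 12.011 = 180.165
  H: 29 × 1.008 = 29.232
  O: 1 × 15.999 = 15.999
Sum: 1×79.904 + 15×12.011 + 29×1.008 + 1×15.999 = 305.300 → 305.30 g/mol.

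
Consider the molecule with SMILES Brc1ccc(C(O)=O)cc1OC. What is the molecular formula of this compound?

Walk through each heavy atom and fill implicit hydrogens from standard valence (C 4, N 3, O 2, S 2, halogen 1); for lowercase aromatic atoms, an aromatic c carries 1 H when it has two neighbours and 0 H with three, and aromatic n carries 0 H:
  atom 1: Br (halogen, monovalent) → 0 H
  atom 2: aromatic c, 3 neighbours → 0 H
  atom 3: aromatic c, 2 neighbours → 1 H
  atom 4: aromatic c, 2 neighbours → 1 H
  atom 5: aromatic c, 3 neighbours → 0 H
  atom 6: C, bond orders sum to 4 (valence 4) → 0 H
  atom 7: O, bond orders sum to 1 (valence 2) → 1 H
  atom 8: O, bond orders sum to 2 (valence 2) → 0 H
  atom 9: aromatic c, 2 neighbours → 1 H
  atom 10: aromatic c, 3 neighbours → 0 H
  atom 11: O, bond orders sum to 2 (valence 2) → 0 H
  atom 12: C, bond orders sum to 1 (valence 4) → 3 H
Totals → C:8, H:7, Br:1, O:3.
In Hill order: C8H7BrO3.

C8H7BrO3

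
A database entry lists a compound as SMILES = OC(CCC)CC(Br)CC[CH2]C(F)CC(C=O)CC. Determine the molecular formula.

Walk through each heavy atom and fill implicit hydrogens from standard valence (C 4, N 3, O 2, S 2, halogen 1):
  atom 1: O, bond orders sum to 1 (valence 2) → 1 H
  atom 2: C, bond orders sum to 3 (valence 4) → 1 H
  atom 3: C, bond orders sum to 2 (valence 4) → 2 H
  atom 4: C, bond orders sum to 2 (valence 4) → 2 H
  atom 5: C, bond orders sum to 1 (valence 4) → 3 H
  atom 6: C, bond orders sum to 2 (valence 4) → 2 H
  atom 7: C, bond orders sum to 3 (valence 4) → 1 H
  atom 8: Br (halogen, monovalent) → 0 H
  atom 9: C, bond orders sum to 2 (valence 4) → 2 H
  atom 10: C, bond orders sum to 2 (valence 4) → 2 H
  atom 11: C with explicit H count 2
  atom 12: C, bond orders sum to 3 (valence 4) → 1 H
  atom 13: F (halogen, monovalent) → 0 H
  atom 14: C, bond orders sum to 2 (valence 4) → 2 H
  atom 15: C, bond orders sum to 3 (valence 4) → 1 H
  atom 16: C, bond orders sum to 3 (valence 4) → 1 H
  atom 17: O, bond orders sum to 2 (valence 2) → 0 H
  atom 18: C, bond orders sum to 2 (valence 4) → 2 H
  atom 19: C, bond orders sum to 1 (valence 4) → 3 H
Totals → C:15, H:28, Br:1, F:1, O:2.
In Hill order: C15H28BrFO2.

C15H28BrFO2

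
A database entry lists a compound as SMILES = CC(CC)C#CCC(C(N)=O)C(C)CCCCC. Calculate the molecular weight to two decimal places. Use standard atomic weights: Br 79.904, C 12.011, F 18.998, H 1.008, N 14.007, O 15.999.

251.41 g/mol

First, the molecular formula is C16H29NO (counting implicit H from valence).
  C: 16 × 12.011 = 192.176
  H: 29 × 1.008 = 29.232
  N: 1 × 14.007 = 14.007
  O: 1 × 15.999 = 15.999
Sum: 16×12.011 + 29×1.008 + 1×14.007 + 1×15.999 = 251.414 → 251.41 g/mol.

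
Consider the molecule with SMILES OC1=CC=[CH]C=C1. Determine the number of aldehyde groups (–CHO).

0

Scan the SMILES for the aldehyde motif — none present.
Groups that are present: 1 hydroxyl.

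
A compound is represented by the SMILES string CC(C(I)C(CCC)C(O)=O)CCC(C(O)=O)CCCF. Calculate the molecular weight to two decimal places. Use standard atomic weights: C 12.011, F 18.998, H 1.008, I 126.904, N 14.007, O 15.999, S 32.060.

First, the molecular formula is C15H26FIO4 (counting implicit H from valence).
  C: 15 × 12.011 = 180.165
  F: 1 × 18.998 = 18.998
  H: 26 × 1.008 = 26.208
  I: 1 × 126.904 = 126.904
  O: 4 × 15.999 = 63.996
Sum: 15×12.011 + 1×18.998 + 26×1.008 + 1×126.904 + 4×15.999 = 416.271 → 416.27 g/mol.

416.27 g/mol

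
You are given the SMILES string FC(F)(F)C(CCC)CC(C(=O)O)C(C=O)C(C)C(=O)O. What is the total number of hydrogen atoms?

Walk through each heavy atom and fill implicit hydrogens from standard valence (C 4, N 3, O 2, S 2, halogen 1):
  atom 1: F (halogen, monovalent) → 0 H
  atom 2: C, bond orders sum to 4 (valence 4) → 0 H
  atom 3: F (halogen, monovalent) → 0 H
  atom 4: F (halogen, monovalent) → 0 H
  atom 5: C, bond orders sum to 3 (valence 4) → 1 H
  atom 6: C, bond orders sum to 2 (valence 4) → 2 H
  atom 7: C, bond orders sum to 2 (valence 4) → 2 H
  atom 8: C, bond orders sum to 1 (valence 4) → 3 H
  atom 9: C, bond orders sum to 2 (valence 4) → 2 H
  atom 10: C, bond orders sum to 3 (valence 4) → 1 H
  atom 11: C, bond orders sum to 4 (valence 4) → 0 H
  atom 12: O, bond orders sum to 2 (valence 2) → 0 H
  atom 13: O, bond orders sum to 1 (valence 2) → 1 H
  atom 14: C, bond orders sum to 3 (valence 4) → 1 H
  atom 15: C, bond orders sum to 3 (valence 4) → 1 H
  atom 16: O, bond orders sum to 2 (valence 2) → 0 H
  atom 17: C, bond orders sum to 3 (valence 4) → 1 H
  atom 18: C, bond orders sum to 1 (valence 4) → 3 H
  atom 19: C, bond orders sum to 4 (valence 4) → 0 H
  atom 20: O, bond orders sum to 2 (valence 2) → 0 H
  atom 21: O, bond orders sum to 1 (valence 2) → 1 H
Total hydrogens: 19.

19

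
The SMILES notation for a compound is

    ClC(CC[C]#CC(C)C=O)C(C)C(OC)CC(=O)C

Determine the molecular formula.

C15H23ClO3

Walk through each heavy atom and fill implicit hydrogens from standard valence (C 4, N 3, O 2, S 2, halogen 1):
  atom 1: Cl (halogen, monovalent) → 0 H
  atom 2: C, bond orders sum to 3 (valence 4) → 1 H
  atom 3: C, bond orders sum to 2 (valence 4) → 2 H
  atom 4: C, bond orders sum to 2 (valence 4) → 2 H
  atom 5: C with explicit H count 0
  atom 6: C, bond orders sum to 4 (valence 4) → 0 H
  atom 7: C, bond orders sum to 3 (valence 4) → 1 H
  atom 8: C, bond orders sum to 1 (valence 4) → 3 H
  atom 9: C, bond orders sum to 3 (valence 4) → 1 H
  atom 10: O, bond orders sum to 2 (valence 2) → 0 H
  atom 11: C, bond orders sum to 3 (valence 4) → 1 H
  atom 12: C, bond orders sum to 1 (valence 4) → 3 H
  atom 13: C, bond orders sum to 3 (valence 4) → 1 H
  atom 14: O, bond orders sum to 2 (valence 2) → 0 H
  atom 15: C, bond orders sum to 1 (valence 4) → 3 H
  atom 16: C, bond orders sum to 2 (valence 4) → 2 H
  atom 17: C, bond orders sum to 4 (valence 4) → 0 H
  atom 18: O, bond orders sum to 2 (valence 2) → 0 H
  atom 19: C, bond orders sum to 1 (valence 4) → 3 H
Totals → C:15, H:23, Cl:1, O:3.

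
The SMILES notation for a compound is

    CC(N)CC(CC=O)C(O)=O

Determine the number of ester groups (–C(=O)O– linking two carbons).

0

Scan the SMILES for the ester motif — none present.
Groups that are present: 1 aldehyde, 1 carboxylic acid, 1 primary amine.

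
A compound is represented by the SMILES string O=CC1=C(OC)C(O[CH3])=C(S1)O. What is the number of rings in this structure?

1

In SMILES, each pair of matching ring-closure digits denotes one ring-closing bond; the number of such bonds equals the number of independent rings.
Ring-closure bonds here: 1.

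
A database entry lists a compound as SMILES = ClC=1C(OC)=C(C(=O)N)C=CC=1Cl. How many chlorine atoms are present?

Scan the SMILES for Cl atoms (remember two-letter symbols like Cl and Br are single atoms).
Chlorine count: 2.

2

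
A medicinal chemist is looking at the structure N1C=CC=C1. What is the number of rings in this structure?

1

In SMILES, each pair of matching ring-closure digits denotes one ring-closing bond; the number of such bonds equals the number of independent rings.
Ring-closure bonds here: 1.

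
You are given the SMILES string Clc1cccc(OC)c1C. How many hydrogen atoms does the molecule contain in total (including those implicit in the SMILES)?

Walk through each heavy atom and fill implicit hydrogens from standard valence (C 4, N 3, O 2, S 2, halogen 1); for lowercase aromatic atoms, an aromatic c carries 1 H when it has two neighbours and 0 H with three, and aromatic n carries 0 H:
  atom 1: Cl (halogen, monovalent) → 0 H
  atom 2: aromatic c, 3 neighbours → 0 H
  atom 3: aromatic c, 2 neighbours → 1 H
  atom 4: aromatic c, 2 neighbours → 1 H
  atom 5: aromatic c, 2 neighbours → 1 H
  atom 6: aromatic c, 3 neighbours → 0 H
  atom 7: O, bond orders sum to 2 (valence 2) → 0 H
  atom 8: C, bond orders sum to 1 (valence 4) → 3 H
  atom 9: aromatic c, 3 neighbours → 0 H
  atom 10: C, bond orders sum to 1 (valence 4) → 3 H
Total hydrogens: 9.

9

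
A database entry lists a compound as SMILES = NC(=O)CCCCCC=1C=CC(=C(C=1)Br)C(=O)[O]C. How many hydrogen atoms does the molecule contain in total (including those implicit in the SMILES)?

Walk through each heavy atom and fill implicit hydrogens from standard valence (C 4, N 3, O 2, S 2, halogen 1):
  atom 1: N, bond orders sum to 1 (valence 3) → 2 H
  atom 2: C, bond orders sum to 4 (valence 4) → 0 H
  atom 3: O, bond orders sum to 2 (valence 2) → 0 H
  atom 4: C, bond orders sum to 2 (valence 4) → 2 H
  atom 5: C, bond orders sum to 2 (valence 4) → 2 H
  atom 6: C, bond orders sum to 2 (valence 4) → 2 H
  atom 7: C, bond orders sum to 2 (valence 4) → 2 H
  atom 8: C, bond orders sum to 2 (valence 4) → 2 H
  atom 9: C, bond orders sum to 4 (valence 4) → 0 H
  atom 10: C, bond orders sum to 3 (valence 4) → 1 H
  atom 11: C, bond orders sum to 3 (valence 4) → 1 H
  atom 12: C, bond orders sum to 4 (valence 4) → 0 H
  atom 13: C, bond orders sum to 4 (valence 4) → 0 H
  atom 14: C, bond orders sum to 3 (valence 4) → 1 H
  atom 15: Br (halogen, monovalent) → 0 H
  atom 16: C, bond orders sum to 4 (valence 4) → 0 H
  atom 17: O, bond orders sum to 2 (valence 2) → 0 H
  atom 18: O with explicit H count 0
  atom 19: C, bond orders sum to 1 (valence 4) → 3 H
Total hydrogens: 18.

18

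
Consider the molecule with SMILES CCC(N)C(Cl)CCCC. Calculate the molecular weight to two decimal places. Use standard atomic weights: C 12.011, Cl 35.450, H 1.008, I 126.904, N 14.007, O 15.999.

First, the molecular formula is C8H18ClN (counting implicit H from valence).
  C: 8 × 12.011 = 96.088
  Cl: 1 × 35.450 = 35.450
  H: 18 × 1.008 = 18.144
  N: 1 × 14.007 = 14.007
Sum: 8×12.011 + 1×35.450 + 18×1.008 + 1×14.007 = 163.689 → 163.69 g/mol.

163.69 g/mol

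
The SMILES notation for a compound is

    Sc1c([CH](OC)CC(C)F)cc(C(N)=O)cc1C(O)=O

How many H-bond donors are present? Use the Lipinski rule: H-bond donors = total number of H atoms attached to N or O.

3

Donors: find every N or O and count the H atoms it carries.
  atom 5 (O): bond orders sum to 2 → 0 H
  atom 14 (N): bond orders sum to 1 → 2 H
  atom 15 (O): bond orders sum to 2 → 0 H
  atom 19 (O): bond orders sum to 1 → 1 H
  atom 20 (O): bond orders sum to 2 → 0 H
Lipinski HBD = 3.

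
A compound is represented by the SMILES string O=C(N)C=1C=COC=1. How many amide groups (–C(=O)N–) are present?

1

The amide motif appears at heavy-atom position 2 in the SMILES.
Amide count: 1.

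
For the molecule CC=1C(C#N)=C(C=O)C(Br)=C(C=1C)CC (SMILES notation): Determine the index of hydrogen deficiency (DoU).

Molecular formula: C12H12BrNO.
DoU = (2C + 2 + N − H − X) / 2, where X is the halogen count and O/S are ignored.
    = (2·12 + 2 + 1 − 12 − 1) / 2 = 14 / 2 = 7.

7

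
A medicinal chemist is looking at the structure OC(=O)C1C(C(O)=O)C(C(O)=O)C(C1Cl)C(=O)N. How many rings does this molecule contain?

1

In SMILES, each pair of matching ring-closure digits denotes one ring-closing bond; the number of such bonds equals the number of independent rings.
Ring-closure bonds here: 1.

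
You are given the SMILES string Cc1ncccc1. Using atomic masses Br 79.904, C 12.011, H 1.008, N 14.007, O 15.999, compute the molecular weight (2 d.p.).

First, the molecular formula is C6H7N (counting implicit H from valence).
  C: 6 × 12.011 = 72.066
  H: 7 × 1.008 = 7.056
  N: 1 × 14.007 = 14.007
Sum: 6×12.011 + 7×1.008 + 1×14.007 = 93.129 → 93.13 g/mol.

93.13 g/mol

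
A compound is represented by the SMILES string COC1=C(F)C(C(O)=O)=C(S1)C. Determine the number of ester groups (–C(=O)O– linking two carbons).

0

Scan the SMILES for the ester motif — none present.
Groups that are present: 1 carboxylic acid, 1 ether.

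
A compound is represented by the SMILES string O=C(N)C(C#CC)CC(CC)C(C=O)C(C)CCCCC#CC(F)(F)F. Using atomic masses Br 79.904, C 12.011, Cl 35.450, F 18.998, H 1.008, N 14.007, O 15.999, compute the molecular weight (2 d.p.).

371.44 g/mol

First, the molecular formula is C20H28F3NO2 (counting implicit H from valence).
  C: 20 × 12.011 = 240.220
  F: 3 × 18.998 = 56.994
  H: 28 × 1.008 = 28.224
  N: 1 × 14.007 = 14.007
  O: 2 × 15.999 = 31.998
Sum: 20×12.011 + 3×18.998 + 28×1.008 + 1×14.007 + 2×15.999 = 371.443 → 371.44 g/mol.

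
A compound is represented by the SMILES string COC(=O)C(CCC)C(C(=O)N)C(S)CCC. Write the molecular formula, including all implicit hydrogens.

C12H23NO3S

Walk through each heavy atom and fill implicit hydrogens from standard valence (C 4, N 3, O 2, S 2, halogen 1):
  atom 1: C, bond orders sum to 1 (valence 4) → 3 H
  atom 2: O, bond orders sum to 2 (valence 2) → 0 H
  atom 3: C, bond orders sum to 4 (valence 4) → 0 H
  atom 4: O, bond orders sum to 2 (valence 2) → 0 H
  atom 5: C, bond orders sum to 3 (valence 4) → 1 H
  atom 6: C, bond orders sum to 2 (valence 4) → 2 H
  atom 7: C, bond orders sum to 2 (valence 4) → 2 H
  atom 8: C, bond orders sum to 1 (valence 4) → 3 H
  atom 9: C, bond orders sum to 3 (valence 4) → 1 H
  atom 10: C, bond orders sum to 4 (valence 4) → 0 H
  atom 11: O, bond orders sum to 2 (valence 2) → 0 H
  atom 12: N, bond orders sum to 1 (valence 3) → 2 H
  atom 13: C, bond orders sum to 3 (valence 4) → 1 H
  atom 14: S, bond orders sum to 1 (valence 2) → 1 H
  atom 15: C, bond orders sum to 2 (valence 4) → 2 H
  atom 16: C, bond orders sum to 2 (valence 4) → 2 H
  atom 17: C, bond orders sum to 1 (valence 4) → 3 H
Totals → C:12, H:23, N:1, O:3, S:1.
In Hill order: C12H23NO3S.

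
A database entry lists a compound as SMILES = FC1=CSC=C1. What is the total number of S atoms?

1

Scan the SMILES for S atoms (remember two-letter symbols like Cl and Br are single atoms).
Sulfur count: 1.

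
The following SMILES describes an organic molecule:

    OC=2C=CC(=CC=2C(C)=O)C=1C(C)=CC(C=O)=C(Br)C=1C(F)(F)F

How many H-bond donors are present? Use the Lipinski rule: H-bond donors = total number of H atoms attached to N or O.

Donors: find every N or O and count the H atoms it carries.
  atom 1 (O): bond orders sum to 1 → 1 H
  atom 10 (O): bond orders sum to 2 → 0 H
  atom 17 (O): bond orders sum to 2 → 0 H
Lipinski HBD = 1.

1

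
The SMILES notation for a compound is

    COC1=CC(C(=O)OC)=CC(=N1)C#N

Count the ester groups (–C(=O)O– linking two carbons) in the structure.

1

The ester motif appears at heavy-atom position 6 in the SMILES.
Other groups present: 1 ether, 1 nitrile.
Ester count: 1.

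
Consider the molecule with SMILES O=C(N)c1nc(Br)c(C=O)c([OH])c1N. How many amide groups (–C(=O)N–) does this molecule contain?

1

The amide motif appears at heavy-atom position 2 in the SMILES.
Other groups present: 1 aldehyde, 1 hydroxyl, 1 primary amine.
Amide count: 1.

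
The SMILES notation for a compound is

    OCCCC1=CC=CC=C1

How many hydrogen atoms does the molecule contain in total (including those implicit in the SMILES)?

Walk through each heavy atom and fill implicit hydrogens from standard valence (C 4, N 3, O 2, S 2, halogen 1):
  atom 1: O, bond orders sum to 1 (valence 2) → 1 H
  atom 2: C, bond orders sum to 2 (valence 4) → 2 H
  atom 3: C, bond orders sum to 2 (valence 4) → 2 H
  atom 4: C, bond orders sum to 2 (valence 4) → 2 H
  atom 5: C, bond orders sum to 4 (valence 4) → 0 H
  atom 6: C, bond orders sum to 3 (valence 4) → 1 H
  atom 7: C, bond orders sum to 3 (valence 4) → 1 H
  atom 8: C, bond orders sum to 3 (valence 4) → 1 H
  atom 9: C, bond orders sum to 3 (valence 4) → 1 H
  atom 10: C, bond orders sum to 3 (valence 4) → 1 H
Total hydrogens: 12.

12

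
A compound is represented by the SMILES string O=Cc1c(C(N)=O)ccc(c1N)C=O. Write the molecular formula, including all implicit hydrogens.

C9H8N2O3

Walk through each heavy atom and fill implicit hydrogens from standard valence (C 4, N 3, O 2, S 2, halogen 1); for lowercase aromatic atoms, an aromatic c carries 1 H when it has two neighbours and 0 H with three, and aromatic n carries 0 H:
  atom 1: O, bond orders sum to 2 (valence 2) → 0 H
  atom 2: C, bond orders sum to 3 (valence 4) → 1 H
  atom 3: aromatic c, 3 neighbours → 0 H
  atom 4: aromatic c, 3 neighbours → 0 H
  atom 5: C, bond orders sum to 4 (valence 4) → 0 H
  atom 6: N, bond orders sum to 1 (valence 3) → 2 H
  atom 7: O, bond orders sum to 2 (valence 2) → 0 H
  atom 8: aromatic c, 2 neighbours → 1 H
  atom 9: aromatic c, 2 neighbours → 1 H
  atom 10: aromatic c, 3 neighbours → 0 H
  atom 11: aromatic c, 3 neighbours → 0 H
  atom 12: N, bond orders sum to 1 (valence 3) → 2 H
  atom 13: C, bond orders sum to 3 (valence 4) → 1 H
  atom 14: O, bond orders sum to 2 (valence 2) → 0 H
Totals → C:9, H:8, N:2, O:3.
In Hill order: C9H8N2O3.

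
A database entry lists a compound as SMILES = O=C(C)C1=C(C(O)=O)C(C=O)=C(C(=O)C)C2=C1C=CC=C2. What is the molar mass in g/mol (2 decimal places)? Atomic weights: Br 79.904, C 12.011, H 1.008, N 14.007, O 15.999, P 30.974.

First, the molecular formula is C16H12O5 (counting implicit H from valence).
  C: 16 × 12.011 = 192.176
  H: 12 × 1.008 = 12.096
  O: 5 × 15.999 = 79.995
Sum: 16×12.011 + 12×1.008 + 5×15.999 = 284.267 → 284.27 g/mol.

284.27 g/mol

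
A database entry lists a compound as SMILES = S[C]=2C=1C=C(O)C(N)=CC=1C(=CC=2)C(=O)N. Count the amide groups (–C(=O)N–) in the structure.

The amide motif appears at heavy-atom position 14 in the SMILES.
Other groups present: 1 hydroxyl, 1 primary amine, 1 thiol.
Amide count: 1.

1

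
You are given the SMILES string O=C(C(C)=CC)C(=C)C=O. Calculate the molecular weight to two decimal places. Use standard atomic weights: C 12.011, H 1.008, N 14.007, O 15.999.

First, the molecular formula is C8H10O2 (counting implicit H from valence).
  C: 8 × 12.011 = 96.088
  H: 10 × 1.008 = 10.080
  O: 2 × 15.999 = 31.998
Sum: 8×12.011 + 10×1.008 + 2×15.999 = 138.166 → 138.17 g/mol.

138.17 g/mol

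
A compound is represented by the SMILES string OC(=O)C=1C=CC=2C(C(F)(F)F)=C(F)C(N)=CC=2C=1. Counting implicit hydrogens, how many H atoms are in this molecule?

Walk through each heavy atom and fill implicit hydrogens from standard valence (C 4, N 3, O 2, S 2, halogen 1):
  atom 1: O, bond orders sum to 1 (valence 2) → 1 H
  atom 2: C, bond orders sum to 4 (valence 4) → 0 H
  atom 3: O, bond orders sum to 2 (valence 2) → 0 H
  atom 4: C, bond orders sum to 4 (valence 4) → 0 H
  atom 5: C, bond orders sum to 3 (valence 4) → 1 H
  atom 6: C, bond orders sum to 3 (valence 4) → 1 H
  atom 7: C, bond orders sum to 4 (valence 4) → 0 H
  atom 8: C, bond orders sum to 4 (valence 4) → 0 H
  atom 9: C, bond orders sum to 4 (valence 4) → 0 H
  atom 10: F (halogen, monovalent) → 0 H
  atom 11: F (halogen, monovalent) → 0 H
  atom 12: F (halogen, monovalent) → 0 H
  atom 13: C, bond orders sum to 4 (valence 4) → 0 H
  atom 14: F (halogen, monovalent) → 0 H
  atom 15: C, bond orders sum to 4 (valence 4) → 0 H
  atom 16: N, bond orders sum to 1 (valence 3) → 2 H
  atom 17: C, bond orders sum to 3 (valence 4) → 1 H
  atom 18: C, bond orders sum to 4 (valence 4) → 0 H
  atom 19: C, bond orders sum to 3 (valence 4) → 1 H
Total hydrogens: 7.

7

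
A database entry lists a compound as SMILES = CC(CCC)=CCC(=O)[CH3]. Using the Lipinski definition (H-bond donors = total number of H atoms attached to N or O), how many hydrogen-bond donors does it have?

0

Donors: find every N or O and count the H atoms it carries.
  atom 9 (O): bond orders sum to 2 → 0 H
Lipinski HBD = 0.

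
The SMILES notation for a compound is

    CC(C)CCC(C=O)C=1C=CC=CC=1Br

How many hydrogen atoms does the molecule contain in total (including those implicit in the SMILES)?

Walk through each heavy atom and fill implicit hydrogens from standard valence (C 4, N 3, O 2, S 2, halogen 1):
  atom 1: C, bond orders sum to 1 (valence 4) → 3 H
  atom 2: C, bond orders sum to 3 (valence 4) → 1 H
  atom 3: C, bond orders sum to 1 (valence 4) → 3 H
  atom 4: C, bond orders sum to 2 (valence 4) → 2 H
  atom 5: C, bond orders sum to 2 (valence 4) → 2 H
  atom 6: C, bond orders sum to 3 (valence 4) → 1 H
  atom 7: C, bond orders sum to 3 (valence 4) → 1 H
  atom 8: O, bond orders sum to 2 (valence 2) → 0 H
  atom 9: C, bond orders sum to 4 (valence 4) → 0 H
  atom 10: C, bond orders sum to 3 (valence 4) → 1 H
  atom 11: C, bond orders sum to 3 (valence 4) → 1 H
  atom 12: C, bond orders sum to 3 (valence 4) → 1 H
  atom 13: C, bond orders sum to 3 (valence 4) → 1 H
  atom 14: C, bond orders sum to 4 (valence 4) → 0 H
  atom 15: Br (halogen, monovalent) → 0 H
Total hydrogens: 17.

17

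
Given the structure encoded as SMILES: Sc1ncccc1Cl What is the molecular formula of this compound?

C5H4ClNS

Walk through each heavy atom and fill implicit hydrogens from standard valence (C 4, N 3, O 2, S 2, halogen 1); for lowercase aromatic atoms, an aromatic c carries 1 H when it has two neighbours and 0 H with three, and aromatic n carries 0 H:
  atom 1: S, bond orders sum to 1 (valence 2) → 1 H
  atom 2: aromatic c, 3 neighbours → 0 H
  atom 3: aromatic n, 2 neighbours → 0 H
  atom 4: aromatic c, 2 neighbours → 1 H
  atom 5: aromatic c, 2 neighbours → 1 H
  atom 6: aromatic c, 2 neighbours → 1 H
  atom 7: aromatic c, 3 neighbours → 0 H
  atom 8: Cl (halogen, monovalent) → 0 H
Totals → C:5, H:4, Cl:1, N:1, S:1.
In Hill order: C5H4ClNS.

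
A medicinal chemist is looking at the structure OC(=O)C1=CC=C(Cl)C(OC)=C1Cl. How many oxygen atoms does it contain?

Scan the SMILES for O atoms (remember two-letter symbols like Cl and Br are single atoms).
Oxygen count: 3.

3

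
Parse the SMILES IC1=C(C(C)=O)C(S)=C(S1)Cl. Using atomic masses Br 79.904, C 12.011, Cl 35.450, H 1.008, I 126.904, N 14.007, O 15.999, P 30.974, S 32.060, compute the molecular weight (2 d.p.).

318.57 g/mol

First, the molecular formula is C6H4ClIOS2 (counting implicit H from valence).
  C: 6 × 12.011 = 72.066
  Cl: 1 × 35.450 = 35.450
  H: 4 × 1.008 = 4.032
  I: 1 × 126.904 = 126.904
  O: 1 × 15.999 = 15.999
  S: 2 × 32.060 = 64.120
Sum: 6×12.011 + 1×35.450 + 4×1.008 + 1×126.904 + 1×15.999 + 2×32.060 = 318.571 → 318.57 g/mol.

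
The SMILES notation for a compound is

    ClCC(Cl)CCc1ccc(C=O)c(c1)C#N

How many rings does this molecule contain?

In SMILES, each pair of matching ring-closure digits denotes one ring-closing bond; the number of such bonds equals the number of independent rings.
Ring-closure bonds here: 1.

1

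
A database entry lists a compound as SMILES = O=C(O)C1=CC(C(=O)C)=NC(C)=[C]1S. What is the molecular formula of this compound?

C9H9NO3S

Walk through each heavy atom and fill implicit hydrogens from standard valence (C 4, N 3, O 2, S 2, halogen 1):
  atom 1: O, bond orders sum to 2 (valence 2) → 0 H
  atom 2: C, bond orders sum to 4 (valence 4) → 0 H
  atom 3: O, bond orders sum to 1 (valence 2) → 1 H
  atom 4: C, bond orders sum to 4 (valence 4) → 0 H
  atom 5: C, bond orders sum to 3 (valence 4) → 1 H
  atom 6: C, bond orders sum to 4 (valence 4) → 0 H
  atom 7: C, bond orders sum to 4 (valence 4) → 0 H
  atom 8: O, bond orders sum to 2 (valence 2) → 0 H
  atom 9: C, bond orders sum to 1 (valence 4) → 3 H
  atom 10: N, bond orders sum to 3 (valence 3) → 0 H
  atom 11: C, bond orders sum to 4 (valence 4) → 0 H
  atom 12: C, bond orders sum to 1 (valence 4) → 3 H
  atom 13: C with explicit H count 0
  atom 14: S, bond orders sum to 1 (valence 2) → 1 H
Totals → C:9, H:9, N:1, O:3, S:1.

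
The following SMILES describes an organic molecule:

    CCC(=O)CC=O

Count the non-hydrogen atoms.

Every atom symbol written in the SMILES (organic subset) is one heavy atom; implicit H are not written.
Heavy atoms by element → C:5, O:2.
Total: 7.

7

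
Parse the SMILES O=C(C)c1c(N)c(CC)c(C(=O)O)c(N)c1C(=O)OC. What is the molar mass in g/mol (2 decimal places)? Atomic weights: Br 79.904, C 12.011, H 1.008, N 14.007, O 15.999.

280.28 g/mol

First, the molecular formula is C13H16N2O5 (counting implicit H from valence).
  C: 13 × 12.011 = 156.143
  H: 16 × 1.008 = 16.128
  N: 2 × 14.007 = 28.014
  O: 5 × 15.999 = 79.995
Sum: 13×12.011 + 16×1.008 + 2×14.007 + 5×15.999 = 280.280 → 280.28 g/mol.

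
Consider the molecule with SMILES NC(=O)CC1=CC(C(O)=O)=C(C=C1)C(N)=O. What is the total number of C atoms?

Count every carbon token in the SMILES (each C, including those in ring-closure positions and inside branches).
Carbon count: 10.

10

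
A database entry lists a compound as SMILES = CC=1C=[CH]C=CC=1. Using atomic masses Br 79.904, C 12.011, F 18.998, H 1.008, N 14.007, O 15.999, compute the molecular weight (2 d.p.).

92.14 g/mol

First, the molecular formula is C7H8 (counting implicit H from valence).
  C: 7 × 12.011 = 84.077
  H: 8 × 1.008 = 8.064
Sum: 7×12.011 + 8×1.008 = 92.141 → 92.14 g/mol.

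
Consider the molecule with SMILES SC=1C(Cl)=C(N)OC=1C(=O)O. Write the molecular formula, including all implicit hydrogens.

Walk through each heavy atom and fill implicit hydrogens from standard valence (C 4, N 3, O 2, S 2, halogen 1):
  atom 1: S, bond orders sum to 1 (valence 2) → 1 H
  atom 2: C, bond orders sum to 4 (valence 4) → 0 H
  atom 3: C, bond orders sum to 4 (valence 4) → 0 H
  atom 4: Cl (halogen, monovalent) → 0 H
  atom 5: C, bond orders sum to 4 (valence 4) → 0 H
  atom 6: N, bond orders sum to 1 (valence 3) → 2 H
  atom 7: O, bond orders sum to 2 (valence 2) → 0 H
  atom 8: C, bond orders sum to 4 (valence 4) → 0 H
  atom 9: C, bond orders sum to 4 (valence 4) → 0 H
  atom 10: O, bond orders sum to 2 (valence 2) → 0 H
  atom 11: O, bond orders sum to 1 (valence 2) → 1 H
Totals → C:5, H:4, Cl:1, N:1, O:3, S:1.

C5H4ClNO3S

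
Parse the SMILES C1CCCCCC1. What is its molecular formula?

Walk through each heavy atom and fill implicit hydrogens from standard valence (C 4, N 3, O 2, S 2, halogen 1):
  atom 1: C, bond orders sum to 2 (valence 4) → 2 H
  atom 2: C, bond orders sum to 2 (valence 4) → 2 H
  atom 3: C, bond orders sum to 2 (valence 4) → 2 H
  atom 4: C, bond orders sum to 2 (valence 4) → 2 H
  atom 5: C, bond orders sum to 2 (valence 4) → 2 H
  atom 6: C, bond orders sum to 2 (valence 4) → 2 H
  atom 7: C, bond orders sum to 2 (valence 4) → 2 H
Totals → C:7, H:14.
In Hill order: C7H14.

C7H14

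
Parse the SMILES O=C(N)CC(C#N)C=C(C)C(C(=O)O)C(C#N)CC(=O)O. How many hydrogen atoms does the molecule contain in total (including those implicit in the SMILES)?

Walk through each heavy atom and fill implicit hydrogens from standard valence (C 4, N 3, O 2, S 2, halogen 1):
  atom 1: O, bond orders sum to 2 (valence 2) → 0 H
  atom 2: C, bond orders sum to 4 (valence 4) → 0 H
  atom 3: N, bond orders sum to 1 (valence 3) → 2 H
  atom 4: C, bond orders sum to 2 (valence 4) → 2 H
  atom 5: C, bond orders sum to 3 (valence 4) → 1 H
  atom 6: C, bond orders sum to 4 (valence 4) → 0 H
  atom 7: N, bond orders sum to 3 (valence 3) → 0 H
  atom 8: C, bond orders sum to 3 (valence 4) → 1 H
  atom 9: C, bond orders sum to 4 (valence 4) → 0 H
  atom 10: C, bond orders sum to 1 (valence 4) → 3 H
  atom 11: C, bond orders sum to 3 (valence 4) → 1 H
  atom 12: C, bond orders sum to 4 (valence 4) → 0 H
  atom 13: O, bond orders sum to 2 (valence 2) → 0 H
  atom 14: O, bond orders sum to 1 (valence 2) → 1 H
  atom 15: C, bond orders sum to 3 (valence 4) → 1 H
  atom 16: C, bond orders sum to 4 (valence 4) → 0 H
  atom 17: N, bond orders sum to 3 (valence 3) → 0 H
  atom 18: C, bond orders sum to 2 (valence 4) → 2 H
  atom 19: C, bond orders sum to 4 (valence 4) → 0 H
  atom 20: O, bond orders sum to 2 (valence 2) → 0 H
  atom 21: O, bond orders sum to 1 (valence 2) → 1 H
Total hydrogens: 15.

15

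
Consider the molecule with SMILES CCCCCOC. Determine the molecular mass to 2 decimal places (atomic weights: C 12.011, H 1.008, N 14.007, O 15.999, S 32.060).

102.18 g/mol

First, the molecular formula is C6H14O (counting implicit H from valence).
  C: 6 × 12.011 = 72.066
  H: 14 × 1.008 = 14.112
  O: 1 × 15.999 = 15.999
Sum: 6×12.011 + 14×1.008 + 1×15.999 = 102.177 → 102.18 g/mol.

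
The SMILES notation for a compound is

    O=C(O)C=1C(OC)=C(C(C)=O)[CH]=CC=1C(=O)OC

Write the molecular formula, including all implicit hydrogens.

Walk through each heavy atom and fill implicit hydrogens from standard valence (C 4, N 3, O 2, S 2, halogen 1):
  atom 1: O, bond orders sum to 2 (valence 2) → 0 H
  atom 2: C, bond orders sum to 4 (valence 4) → 0 H
  atom 3: O, bond orders sum to 1 (valence 2) → 1 H
  atom 4: C, bond orders sum to 4 (valence 4) → 0 H
  atom 5: C, bond orders sum to 4 (valence 4) → 0 H
  atom 6: O, bond orders sum to 2 (valence 2) → 0 H
  atom 7: C, bond orders sum to 1 (valence 4) → 3 H
  atom 8: C, bond orders sum to 4 (valence 4) → 0 H
  atom 9: C, bond orders sum to 4 (valence 4) → 0 H
  atom 10: C, bond orders sum to 1 (valence 4) → 3 H
  atom 11: O, bond orders sum to 2 (valence 2) → 0 H
  atom 12: C with explicit H count 1
  atom 13: C, bond orders sum to 3 (valence 4) → 1 H
  atom 14: C, bond orders sum to 4 (valence 4) → 0 H
  atom 15: C, bond orders sum to 4 (valence 4) → 0 H
  atom 16: O, bond orders sum to 2 (valence 2) → 0 H
  atom 17: O, bond orders sum to 2 (valence 2) → 0 H
  atom 18: C, bond orders sum to 1 (valence 4) → 3 H
Totals → C:12, H:12, O:6.
In Hill order: C12H12O6.

C12H12O6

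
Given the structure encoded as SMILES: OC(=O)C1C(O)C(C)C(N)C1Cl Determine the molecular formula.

Walk through each heavy atom and fill implicit hydrogens from standard valence (C 4, N 3, O 2, S 2, halogen 1):
  atom 1: O, bond orders sum to 1 (valence 2) → 1 H
  atom 2: C, bond orders sum to 4 (valence 4) → 0 H
  atom 3: O, bond orders sum to 2 (valence 2) → 0 H
  atom 4: C, bond orders sum to 3 (valence 4) → 1 H
  atom 5: C, bond orders sum to 3 (valence 4) → 1 H
  atom 6: O, bond orders sum to 1 (valence 2) → 1 H
  atom 7: C, bond orders sum to 3 (valence 4) → 1 H
  atom 8: C, bond orders sum to 1 (valence 4) → 3 H
  atom 9: C, bond orders sum to 3 (valence 4) → 1 H
  atom 10: N, bond orders sum to 1 (valence 3) → 2 H
  atom 11: C, bond orders sum to 3 (valence 4) → 1 H
  atom 12: Cl (halogen, monovalent) → 0 H
Totals → C:7, H:12, Cl:1, N:1, O:3.
In Hill order: C7H12ClNO3.

C7H12ClNO3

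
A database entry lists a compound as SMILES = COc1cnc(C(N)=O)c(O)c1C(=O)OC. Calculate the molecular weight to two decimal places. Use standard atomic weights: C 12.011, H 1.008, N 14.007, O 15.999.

First, the molecular formula is C9H10N2O5 (counting implicit H from valence).
  C: 9 × 12.011 = 108.099
  H: 10 × 1.008 = 10.080
  N: 2 × 14.007 = 28.014
  O: 5 × 15.999 = 79.995
Sum: 9×12.011 + 10×1.008 + 2×14.007 + 5×15.999 = 226.188 → 226.19 g/mol.

226.19 g/mol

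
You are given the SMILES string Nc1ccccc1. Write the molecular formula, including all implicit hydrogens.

Walk through each heavy atom and fill implicit hydrogens from standard valence (C 4, N 3, O 2, S 2, halogen 1); for lowercase aromatic atoms, an aromatic c carries 1 H when it has two neighbours and 0 H with three, and aromatic n carries 0 H:
  atom 1: N, bond orders sum to 1 (valence 3) → 2 H
  atom 2: aromatic c, 3 neighbours → 0 H
  atom 3: aromatic c, 2 neighbours → 1 H
  atom 4: aromatic c, 2 neighbours → 1 H
  atom 5: aromatic c, 2 neighbours → 1 H
  atom 6: aromatic c, 2 neighbours → 1 H
  atom 7: aromatic c, 2 neighbours → 1 H
Totals → C:6, H:7, N:1.
In Hill order: C6H7N.

C6H7N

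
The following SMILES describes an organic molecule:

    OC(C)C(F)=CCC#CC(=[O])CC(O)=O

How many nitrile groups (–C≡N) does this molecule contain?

0

Scan the SMILES for the nitrile motif — none present.
Groups that are present: 1 alkene, 1 alkyne, 1 carboxylic acid, 1 hydroxyl, 1 ketone.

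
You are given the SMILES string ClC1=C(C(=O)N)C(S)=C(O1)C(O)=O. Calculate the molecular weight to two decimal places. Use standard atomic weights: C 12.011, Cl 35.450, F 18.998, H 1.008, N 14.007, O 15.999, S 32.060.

First, the molecular formula is C6H4ClNO4S (counting implicit H from valence).
  C: 6 × 12.011 = 72.066
  Cl: 1 × 35.450 = 35.450
  H: 4 × 1.008 = 4.032
  N: 1 × 14.007 = 14.007
  O: 4 × 15.999 = 63.996
  S: 1 × 32.060 = 32.060
Sum: 6×12.011 + 1×35.450 + 4×1.008 + 1×14.007 + 4×15.999 + 1×32.060 = 221.611 → 221.61 g/mol.

221.61 g/mol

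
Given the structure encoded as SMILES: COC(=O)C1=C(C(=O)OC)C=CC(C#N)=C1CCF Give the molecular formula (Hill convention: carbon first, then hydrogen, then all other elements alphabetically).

Walk through each heavy atom and fill implicit hydrogens from standard valence (C 4, N 3, O 2, S 2, halogen 1):
  atom 1: C, bond orders sum to 1 (valence 4) → 3 H
  atom 2: O, bond orders sum to 2 (valence 2) → 0 H
  atom 3: C, bond orders sum to 4 (valence 4) → 0 H
  atom 4: O, bond orders sum to 2 (valence 2) → 0 H
  atom 5: C, bond orders sum to 4 (valence 4) → 0 H
  atom 6: C, bond orders sum to 4 (valence 4) → 0 H
  atom 7: C, bond orders sum to 4 (valence 4) → 0 H
  atom 8: O, bond orders sum to 2 (valence 2) → 0 H
  atom 9: O, bond orders sum to 2 (valence 2) → 0 H
  atom 10: C, bond orders sum to 1 (valence 4) → 3 H
  atom 11: C, bond orders sum to 3 (valence 4) → 1 H
  atom 12: C, bond orders sum to 3 (valence 4) → 1 H
  atom 13: C, bond orders sum to 4 (valence 4) → 0 H
  atom 14: C, bond orders sum to 4 (valence 4) → 0 H
  atom 15: N, bond orders sum to 3 (valence 3) → 0 H
  atom 16: C, bond orders sum to 4 (valence 4) → 0 H
  atom 17: C, bond orders sum to 2 (valence 4) → 2 H
  atom 18: C, bond orders sum to 2 (valence 4) → 2 H
  atom 19: F (halogen, monovalent) → 0 H
Totals → C:13, H:12, F:1, N:1, O:4.
In Hill order: C13H12FNO4.

C13H12FNO4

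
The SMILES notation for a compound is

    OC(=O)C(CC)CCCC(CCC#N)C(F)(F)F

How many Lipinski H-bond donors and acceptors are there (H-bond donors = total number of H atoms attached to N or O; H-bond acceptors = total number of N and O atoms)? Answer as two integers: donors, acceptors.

Donors: find every N or O and count the H atoms it carries.
  atom 1 (O): bond orders sum to 1 → 1 H
  atom 3 (O): bond orders sum to 2 → 0 H
  atom 14 (N): bond orders sum to 3 → 0 H
Lipinski HBD = 1.
Acceptors: N atoms = 1, O atoms = 2 → HBA = 3.

1, 3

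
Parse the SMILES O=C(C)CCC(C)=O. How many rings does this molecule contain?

0

In SMILES, each pair of matching ring-closure digits denotes one ring-closing bond; the number of such bonds equals the number of independent rings.
Ring-closure bonds here: 0.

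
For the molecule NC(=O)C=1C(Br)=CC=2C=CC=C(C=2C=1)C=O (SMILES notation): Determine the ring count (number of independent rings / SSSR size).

2

In SMILES, each pair of matching ring-closure digits denotes one ring-closing bond; the number of such bonds equals the number of independent rings.
Ring-closure bonds here: 2.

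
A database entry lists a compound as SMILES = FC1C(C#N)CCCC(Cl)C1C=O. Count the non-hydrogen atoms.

Every atom symbol written in the SMILES (organic subset) is one heavy atom; implicit H are not written.
Heavy atoms by element → C:9, Cl:1, F:1, N:1, O:1.
Total: 13.

13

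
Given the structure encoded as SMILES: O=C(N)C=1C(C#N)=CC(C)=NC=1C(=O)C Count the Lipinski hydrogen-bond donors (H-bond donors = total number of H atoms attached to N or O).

Donors: find every N or O and count the H atoms it carries.
  atom 1 (O): bond orders sum to 2 → 0 H
  atom 3 (N): bond orders sum to 1 → 2 H
  atom 7 (N): bond orders sum to 3 → 0 H
  atom 11 (N): bond orders sum to 3 → 0 H
  atom 14 (O): bond orders sum to 2 → 0 H
Lipinski HBD = 2.

2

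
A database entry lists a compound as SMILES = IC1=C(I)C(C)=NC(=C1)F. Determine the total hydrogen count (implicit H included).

Walk through each heavy atom and fill implicit hydrogens from standard valence (C 4, N 3, O 2, S 2, halogen 1):
  atom 1: I (halogen, monovalent) → 0 H
  atom 2: C, bond orders sum to 4 (valence 4) → 0 H
  atom 3: C, bond orders sum to 4 (valence 4) → 0 H
  atom 4: I (halogen, monovalent) → 0 H
  atom 5: C, bond orders sum to 4 (valence 4) → 0 H
  atom 6: C, bond orders sum to 1 (valence 4) → 3 H
  atom 7: N, bond orders sum to 3 (valence 3) → 0 H
  atom 8: C, bond orders sum to 4 (valence 4) → 0 H
  atom 9: C, bond orders sum to 3 (valence 4) → 1 H
  atom 10: F (halogen, monovalent) → 0 H
Total hydrogens: 4.

4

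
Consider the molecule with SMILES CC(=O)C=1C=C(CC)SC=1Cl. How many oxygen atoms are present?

Scan the SMILES for O atoms (remember two-letter symbols like Cl and Br are single atoms).
Oxygen count: 1.

1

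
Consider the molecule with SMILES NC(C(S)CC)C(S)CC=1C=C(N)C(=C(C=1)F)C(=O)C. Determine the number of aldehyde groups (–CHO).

Scan the SMILES for the aldehyde motif — none present.
Groups that are present: 1 ketone, 2 primary amine, 2 thiol.

0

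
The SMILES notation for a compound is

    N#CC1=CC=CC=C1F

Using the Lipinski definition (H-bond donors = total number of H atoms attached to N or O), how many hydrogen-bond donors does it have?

0

Donors: find every N or O and count the H atoms it carries.
  atom 1 (N): bond orders sum to 3 → 0 H
Lipinski HBD = 0.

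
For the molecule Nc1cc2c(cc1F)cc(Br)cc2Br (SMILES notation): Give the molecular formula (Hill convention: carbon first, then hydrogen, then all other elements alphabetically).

C10H6Br2FN

Walk through each heavy atom and fill implicit hydrogens from standard valence (C 4, N 3, O 2, S 2, halogen 1); for lowercase aromatic atoms, an aromatic c carries 1 H when it has two neighbours and 0 H with three, and aromatic n carries 0 H:
  atom 1: N, bond orders sum to 1 (valence 3) → 2 H
  atom 2: aromatic c, 3 neighbours → 0 H
  atom 3: aromatic c, 2 neighbours → 1 H
  atom 4: aromatic c, 3 neighbours → 0 H
  atom 5: aromatic c, 3 neighbours → 0 H
  atom 6: aromatic c, 2 neighbours → 1 H
  atom 7: aromatic c, 3 neighbours → 0 H
  atom 8: F (halogen, monovalent) → 0 H
  atom 9: aromatic c, 2 neighbours → 1 H
  atom 10: aromatic c, 3 neighbours → 0 H
  atom 11: Br (halogen, monovalent) → 0 H
  atom 12: aromatic c, 2 neighbours → 1 H
  atom 13: aromatic c, 3 neighbours → 0 H
  atom 14: Br (halogen, monovalent) → 0 H
Totals → C:10, H:6, Br:2, F:1, N:1.
In Hill order: C10H6Br2FN.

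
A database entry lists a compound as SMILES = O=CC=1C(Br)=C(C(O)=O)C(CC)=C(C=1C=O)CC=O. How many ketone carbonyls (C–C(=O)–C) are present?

Scan the SMILES for the ketone motif — none present.
Groups that are present: 3 aldehyde, 1 carboxylic acid.

0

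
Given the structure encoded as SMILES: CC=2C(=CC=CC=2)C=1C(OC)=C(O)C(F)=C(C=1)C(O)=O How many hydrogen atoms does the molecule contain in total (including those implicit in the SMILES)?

13

Walk through each heavy atom and fill implicit hydrogens from standard valence (C 4, N 3, O 2, S 2, halogen 1):
  atom 1: C, bond orders sum to 1 (valence 4) → 3 H
  atom 2: C, bond orders sum to 4 (valence 4) → 0 H
  atom 3: C, bond orders sum to 4 (valence 4) → 0 H
  atom 4: C, bond orders sum to 3 (valence 4) → 1 H
  atom 5: C, bond orders sum to 3 (valence 4) → 1 H
  atom 6: C, bond orders sum to 3 (valence 4) → 1 H
  atom 7: C, bond orders sum to 3 (valence 4) → 1 H
  atom 8: C, bond orders sum to 4 (valence 4) → 0 H
  atom 9: C, bond orders sum to 4 (valence 4) → 0 H
  atom 10: O, bond orders sum to 2 (valence 2) → 0 H
  atom 11: C, bond orders sum to 1 (valence 4) → 3 H
  atom 12: C, bond orders sum to 4 (valence 4) → 0 H
  atom 13: O, bond orders sum to 1 (valence 2) → 1 H
  atom 14: C, bond orders sum to 4 (valence 4) → 0 H
  atom 15: F (halogen, monovalent) → 0 H
  atom 16: C, bond orders sum to 4 (valence 4) → 0 H
  atom 17: C, bond orders sum to 3 (valence 4) → 1 H
  atom 18: C, bond orders sum to 4 (valence 4) → 0 H
  atom 19: O, bond orders sum to 1 (valence 2) → 1 H
  atom 20: O, bond orders sum to 2 (valence 2) → 0 H
Total hydrogens: 13.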